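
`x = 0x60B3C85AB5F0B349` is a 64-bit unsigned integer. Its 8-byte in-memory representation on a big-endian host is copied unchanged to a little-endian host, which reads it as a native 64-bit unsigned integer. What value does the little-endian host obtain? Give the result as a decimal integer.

5310853047302796128

Stored big-endian, the bytes at ascending addresses are 60 B3 C8 5A B5 F0 B3 49.
Read back as little-endian, the first byte is least significant, giving 0x49B3F0B55AC8B360.
0x49B3F0B55AC8B360 = 5310853047302796128.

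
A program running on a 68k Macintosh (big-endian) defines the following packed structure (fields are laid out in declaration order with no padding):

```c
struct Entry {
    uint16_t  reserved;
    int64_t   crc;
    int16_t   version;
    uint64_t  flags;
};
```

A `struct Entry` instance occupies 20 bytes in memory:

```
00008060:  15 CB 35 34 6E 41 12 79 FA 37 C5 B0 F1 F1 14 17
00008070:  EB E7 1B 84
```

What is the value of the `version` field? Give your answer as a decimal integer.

-14928

`version` follows `reserved` (2 B), `crc` (8 B), so it starts at offset 2 + 8 = 10 and occupies 2 bytes.
Bytes at offsets 10..11: C5 B0.
In big-endian order the high byte comes first in memory.
The bytes are already most-significant first: 0xC5B0.
Top bit is set, so as a signed 16-bit value this is 0xC5B0 − 2^16 = -14928.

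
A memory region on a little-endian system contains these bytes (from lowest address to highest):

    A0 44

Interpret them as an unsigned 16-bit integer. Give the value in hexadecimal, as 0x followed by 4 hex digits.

Little-endian: lowest address holds the least-significant byte.
Reassemble most-significant byte first: 44 A0 → 0x44A0.

0x44A0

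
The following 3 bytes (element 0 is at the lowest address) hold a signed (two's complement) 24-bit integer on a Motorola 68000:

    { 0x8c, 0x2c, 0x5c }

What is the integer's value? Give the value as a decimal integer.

-7590820

Big-endian stores the most-significant byte at the lowest address.
The bytes are already most-significant first: 0x8C2C5C.
Top bit is set, so as a signed 24-bit value this is 0x8C2C5C − 2^24 = -7590820.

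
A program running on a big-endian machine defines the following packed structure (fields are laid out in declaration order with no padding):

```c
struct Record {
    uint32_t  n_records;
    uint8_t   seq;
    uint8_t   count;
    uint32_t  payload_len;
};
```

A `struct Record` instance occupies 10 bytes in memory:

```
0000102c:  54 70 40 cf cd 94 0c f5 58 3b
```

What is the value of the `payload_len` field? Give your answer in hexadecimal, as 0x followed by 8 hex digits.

0x0CF5583B

`payload_len` follows `n_records` (4 B), `seq` (1 B), `count` (1 B), so it starts at offset 4 + 1 + 1 = 6 and occupies 4 bytes.
Bytes at offsets 6..9: 0C F5 58 3B.
In big-endian order the high byte comes first in memory.
The bytes are already most-significant first: 0x0CF5583B.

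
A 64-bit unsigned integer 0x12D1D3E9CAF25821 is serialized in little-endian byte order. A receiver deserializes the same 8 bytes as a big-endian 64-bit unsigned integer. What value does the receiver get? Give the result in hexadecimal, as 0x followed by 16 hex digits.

Stored little-endian, the bytes at ascending addresses are 21 58 F2 CA E9 D3 D1 12.
Read back as big-endian, the last byte is least significant, giving 0x2158F2CAE9D3D112.

0x2158F2CAE9D3D112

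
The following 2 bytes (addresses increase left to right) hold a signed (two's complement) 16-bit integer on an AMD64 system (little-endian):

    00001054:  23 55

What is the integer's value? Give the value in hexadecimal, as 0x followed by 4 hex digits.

0x5523

Little-endian: lowest address holds the least-significant byte.
Reassemble most-significant byte first: 55 23 → 0x5523.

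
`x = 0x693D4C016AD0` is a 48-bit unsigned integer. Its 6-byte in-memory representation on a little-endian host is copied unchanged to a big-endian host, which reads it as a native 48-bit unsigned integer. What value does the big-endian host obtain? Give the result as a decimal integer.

229153706884457

Stored little-endian, the bytes at ascending addresses are D0 6A 01 4C 3D 69.
Read back as big-endian, the last byte is least significant, giving 0xD06A014C3D69.
0xD06A014C3D69 = 229153706884457.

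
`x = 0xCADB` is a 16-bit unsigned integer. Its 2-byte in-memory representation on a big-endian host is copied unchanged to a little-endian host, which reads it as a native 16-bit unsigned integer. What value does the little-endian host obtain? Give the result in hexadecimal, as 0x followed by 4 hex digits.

0xDBCA

Stored big-endian, the bytes at ascending addresses are CA DB.
Read back as little-endian, the first byte is least significant, giving 0xDBCA.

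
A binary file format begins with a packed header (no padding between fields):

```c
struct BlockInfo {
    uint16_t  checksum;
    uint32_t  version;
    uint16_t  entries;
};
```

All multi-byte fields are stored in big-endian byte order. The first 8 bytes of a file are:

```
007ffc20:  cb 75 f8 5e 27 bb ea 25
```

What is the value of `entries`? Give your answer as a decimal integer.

`entries` follows `checksum` (2 B), `version` (4 B), so it starts at offset 2 + 4 = 6 and occupies 2 bytes.
Bytes at offsets 6..7: EA 25.
Big-endian: lowest address holds the most-significant byte.
The bytes are already most-significant first: 0xEA25.
0xEA25 = 59941.

59941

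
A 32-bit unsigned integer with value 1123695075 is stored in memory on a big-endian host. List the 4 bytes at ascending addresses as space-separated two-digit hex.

1123695075 in hexadecimal, padded to 32 bits, is 0x42FA39E3.
Split into bytes (most-significant first): 42 FA 39 E3.
Big-endian stores the most-significant byte at the lowest address.
So the memory order matches the most-significant-first order: 42 FA 39 E3.

42 FA 39 E3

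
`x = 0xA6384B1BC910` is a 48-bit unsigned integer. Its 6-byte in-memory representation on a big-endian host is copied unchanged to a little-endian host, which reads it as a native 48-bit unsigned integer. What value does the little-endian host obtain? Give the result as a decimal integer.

18455932385446

Stored big-endian, the bytes at ascending addresses are A6 38 4B 1B C9 10.
Read back as little-endian, the first byte is least significant, giving 0x10C91B4B38A6.
0x10C91B4B38A6 = 18455932385446.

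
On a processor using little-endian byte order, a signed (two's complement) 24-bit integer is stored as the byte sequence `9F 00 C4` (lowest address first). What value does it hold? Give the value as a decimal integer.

-3932001

Little-endian: lowest address holds the least-significant byte.
Reassemble most-significant byte first: C4 00 9F → 0xC4009F.
Top bit is set, so as a signed 24-bit value this is 0xC4009F − 2^24 = -3932001.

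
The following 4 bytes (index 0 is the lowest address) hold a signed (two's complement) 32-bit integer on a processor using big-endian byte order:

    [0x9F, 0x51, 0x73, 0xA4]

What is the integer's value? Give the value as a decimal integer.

Big-endian stores the most-significant byte at the lowest address.
The bytes are already most-significant first: 0x9F5173A4.
Top bit is set, so as a signed 32-bit value this is 0x9F5173A4 − 2^32 = -1622051932.

-1622051932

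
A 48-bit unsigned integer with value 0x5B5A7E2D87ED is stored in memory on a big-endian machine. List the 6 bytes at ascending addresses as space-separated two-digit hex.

5B 5A 7E 2D 87 ED

Split into bytes (most-significant first): 5B 5A 7E 2D 87 ED.
Big-endian: lowest address holds the most-significant byte.
So the memory order matches the most-significant-first order: 5B 5A 7E 2D 87 ED.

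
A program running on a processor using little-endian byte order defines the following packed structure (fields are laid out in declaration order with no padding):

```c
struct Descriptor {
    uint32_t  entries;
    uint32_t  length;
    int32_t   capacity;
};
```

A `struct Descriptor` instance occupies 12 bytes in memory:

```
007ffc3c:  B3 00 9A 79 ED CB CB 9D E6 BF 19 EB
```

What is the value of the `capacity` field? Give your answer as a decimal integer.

-350634010

`capacity` follows `entries` (4 B), `length` (4 B), so it starts at offset 4 + 4 = 8 and occupies 4 bytes.
Bytes at offsets 8..11: E6 BF 19 EB.
Little-endian: lowest address holds the least-significant byte.
Reassemble most-significant byte first: EB 19 BF E6 → 0xEB19BFE6.
Top bit is set, so as a signed 32-bit value this is 0xEB19BFE6 − 2^32 = -350634010.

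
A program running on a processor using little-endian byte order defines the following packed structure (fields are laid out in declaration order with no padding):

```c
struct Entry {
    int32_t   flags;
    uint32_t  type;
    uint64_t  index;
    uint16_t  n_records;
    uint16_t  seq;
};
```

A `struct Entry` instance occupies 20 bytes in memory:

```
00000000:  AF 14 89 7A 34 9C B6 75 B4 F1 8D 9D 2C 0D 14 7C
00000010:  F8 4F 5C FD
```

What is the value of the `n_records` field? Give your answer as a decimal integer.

20472

`n_records` follows `flags` (4 B), `type` (4 B), `index` (8 B), so it starts at offset 4 + 4 + 8 = 16 and occupies 2 bytes.
Bytes at offsets 16..17: F8 4F.
Little-endian: lowest address holds the least-significant byte.
Reassemble most-significant byte first: 4F F8 → 0x4FF8.
0x4FF8 = 20472.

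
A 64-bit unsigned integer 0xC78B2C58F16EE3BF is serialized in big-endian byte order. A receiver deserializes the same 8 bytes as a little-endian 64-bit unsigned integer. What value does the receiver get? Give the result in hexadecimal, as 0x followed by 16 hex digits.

0xBFE36EF1582C8BC7

Stored big-endian, the bytes at ascending addresses are C7 8B 2C 58 F1 6E E3 BF.
Read back as little-endian, the first byte is least significant, giving 0xBFE36EF1582C8BC7.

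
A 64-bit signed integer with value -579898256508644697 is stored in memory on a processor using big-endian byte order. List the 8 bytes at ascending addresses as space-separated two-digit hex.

F7 F3 C9 9B AE EF 12 A7

Two's complement of -579898256508644697 in 64 bits: 579898256508644697 = 0x080C36645110ED59; invert → 0xF7F3C99BAEEF12A6; add 1 → 0xF7F3C99BAEEF12A7.
Split into bytes (most-significant first): F7 F3 C9 9B AE EF 12 A7.
In big-endian order the high byte comes first in memory.
So the memory order matches the most-significant-first order: F7 F3 C9 9B AE EF 12 A7.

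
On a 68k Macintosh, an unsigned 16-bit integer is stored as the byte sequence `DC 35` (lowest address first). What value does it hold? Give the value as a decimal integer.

56373

Big-endian stores the most-significant byte at the lowest address.
The bytes are already most-significant first: 0xDC35.
0xDC35 = 56373.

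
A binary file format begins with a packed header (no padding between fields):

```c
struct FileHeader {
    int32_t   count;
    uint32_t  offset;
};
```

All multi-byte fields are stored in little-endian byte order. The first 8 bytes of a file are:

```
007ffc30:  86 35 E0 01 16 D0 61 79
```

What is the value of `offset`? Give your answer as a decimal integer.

`offset` follows `count` (4 bytes), so it starts at byte offset 4 and occupies 4 bytes.
Bytes at offsets 4..7: 16 D0 61 79.
Little-endian: lowest address holds the least-significant byte.
Reassemble most-significant byte first: 79 61 D0 16 → 0x7961D016.
0x7961D016 = 2036453398.

2036453398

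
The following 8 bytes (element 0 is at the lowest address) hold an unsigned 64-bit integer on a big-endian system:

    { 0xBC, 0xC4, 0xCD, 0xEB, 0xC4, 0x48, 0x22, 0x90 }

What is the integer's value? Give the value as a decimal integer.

In big-endian order the high byte comes first in memory.
The bytes are already most-significant first: 0xBCC4CDEBC4482290.
0xBCC4CDEBC4482290 = 13602223187059810960.

13602223187059810960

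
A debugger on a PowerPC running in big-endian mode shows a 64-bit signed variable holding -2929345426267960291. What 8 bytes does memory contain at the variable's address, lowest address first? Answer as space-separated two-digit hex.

D7 58 DF DA EA E2 0C 1D

Two's complement of -2929345426267960291 in 64 bits: 2929345426267960291 = 0x28A72025151DF3E3; invert → 0xD758DFDAEAE20C1C; add 1 → 0xD758DFDAEAE20C1D.
Split into bytes (most-significant first): D7 58 DF DA EA E2 0C 1D.
In big-endian order the high byte comes first in memory.
So the memory order matches the most-significant-first order: D7 58 DF DA EA E2 0C 1D.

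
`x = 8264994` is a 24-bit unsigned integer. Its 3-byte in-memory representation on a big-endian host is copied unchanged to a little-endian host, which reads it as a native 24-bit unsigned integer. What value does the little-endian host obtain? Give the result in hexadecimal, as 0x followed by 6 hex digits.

8264994 in 24-bit hexadecimal is 0x7E1D22.
Stored big-endian, the bytes at ascending addresses are 7E 1D 22.
Read back as little-endian, the first byte is least significant, giving 0x221D7E.

0x221D7E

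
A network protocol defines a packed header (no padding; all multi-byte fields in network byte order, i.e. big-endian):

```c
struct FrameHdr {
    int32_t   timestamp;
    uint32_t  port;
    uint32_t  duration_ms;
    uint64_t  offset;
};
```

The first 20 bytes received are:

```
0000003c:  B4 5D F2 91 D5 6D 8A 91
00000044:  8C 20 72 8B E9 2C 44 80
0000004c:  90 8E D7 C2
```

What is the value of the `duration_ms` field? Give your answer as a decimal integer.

`duration_ms` follows `timestamp` (4 B), `port` (4 B), so it starts at offset 4 + 4 = 8 and occupies 4 bytes.
Bytes at offsets 8..11: 8C 20 72 8B.
Big-endian: lowest address holds the most-significant byte.
The bytes are already most-significant first: 0x8C20728B.
0x8C20728B = 2350936715.

2350936715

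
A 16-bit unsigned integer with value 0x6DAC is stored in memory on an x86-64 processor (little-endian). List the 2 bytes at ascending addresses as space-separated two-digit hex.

Split into bytes (most-significant first): 6D AC.
In little-endian order the low byte comes first in memory.
So at ascending addresses the bytes are AC 6D.

AC 6D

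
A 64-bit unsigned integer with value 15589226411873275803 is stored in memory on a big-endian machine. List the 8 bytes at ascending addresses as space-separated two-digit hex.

15589226411873275803 in hexadecimal, padded to 64 bits, is 0xD8580ED38AD80F9B.
Split into bytes (most-significant first): D8 58 0E D3 8A D8 0F 9B.
Big-endian stores the most-significant byte at the lowest address.
So the memory order matches the most-significant-first order: D8 58 0E D3 8A D8 0F 9B.

D8 58 0E D3 8A D8 0F 9B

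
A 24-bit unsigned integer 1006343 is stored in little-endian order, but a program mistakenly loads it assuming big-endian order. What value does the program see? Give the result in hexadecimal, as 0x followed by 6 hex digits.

0x075B0F

1006343 in 24-bit hexadecimal is 0x0F5B07.
Stored little-endian, the bytes at ascending addresses are 07 5B 0F.
Read back as big-endian, the last byte is least significant, giving 0x075B0F.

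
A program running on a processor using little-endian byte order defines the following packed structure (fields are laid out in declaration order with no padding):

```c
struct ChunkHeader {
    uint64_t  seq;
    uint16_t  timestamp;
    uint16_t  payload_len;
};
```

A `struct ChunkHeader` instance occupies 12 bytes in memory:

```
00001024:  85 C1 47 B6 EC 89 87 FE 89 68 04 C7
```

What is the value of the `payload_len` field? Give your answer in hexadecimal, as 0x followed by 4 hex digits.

0xC704

`payload_len` follows `seq` (8 B), `timestamp` (2 B), so it starts at offset 8 + 2 = 10 and occupies 2 bytes.
Bytes at offsets 10..11: 04 C7.
Little-endian stores the least-significant byte at the lowest address.
Reassemble most-significant byte first: C7 04 → 0xC704.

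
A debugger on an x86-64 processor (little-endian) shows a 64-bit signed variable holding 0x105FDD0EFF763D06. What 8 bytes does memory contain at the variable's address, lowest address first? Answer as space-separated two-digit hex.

06 3D 76 FF 0E DD 5F 10

Split into bytes (most-significant first): 10 5F DD 0E FF 76 3D 06.
Little-endian stores the least-significant byte at the lowest address.
So at ascending addresses the bytes are 06 3D 76 FF 0E DD 5F 10.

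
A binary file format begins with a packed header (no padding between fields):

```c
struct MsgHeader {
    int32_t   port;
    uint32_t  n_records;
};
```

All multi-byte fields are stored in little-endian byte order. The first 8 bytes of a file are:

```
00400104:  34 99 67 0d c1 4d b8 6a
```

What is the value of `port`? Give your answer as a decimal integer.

`port` is the first field, at byte offset 0, occupying 4 bytes.
Bytes at offsets 0..3: 34 99 67 0D.
In little-endian order the low byte comes first in memory.
Reassemble most-significant byte first: 0D 67 99 34 → 0x0D679934.
0x0D679934 = 224893236.

224893236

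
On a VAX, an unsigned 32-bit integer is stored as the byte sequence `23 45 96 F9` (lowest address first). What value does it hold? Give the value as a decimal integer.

4187374883

Little-endian stores the least-significant byte at the lowest address.
Reassemble most-significant byte first: F9 96 45 23 → 0xF9964523.
0xF9964523 = 4187374883.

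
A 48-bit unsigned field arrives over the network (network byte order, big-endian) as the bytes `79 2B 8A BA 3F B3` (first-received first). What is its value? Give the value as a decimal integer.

Big-endian: lowest address holds the most-significant byte.
The bytes are already most-significant first: 0x792B8ABA3FB3.
0x792B8ABA3FB3 = 133227918016435.

133227918016435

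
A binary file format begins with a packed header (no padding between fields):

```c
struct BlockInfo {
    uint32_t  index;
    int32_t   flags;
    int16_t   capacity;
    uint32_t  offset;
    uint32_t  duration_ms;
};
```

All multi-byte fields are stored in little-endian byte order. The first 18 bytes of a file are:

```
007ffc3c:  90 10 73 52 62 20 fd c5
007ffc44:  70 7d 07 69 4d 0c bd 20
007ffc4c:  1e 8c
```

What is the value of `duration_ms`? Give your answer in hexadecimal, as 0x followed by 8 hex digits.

0x8C1E20BD

`duration_ms` follows `index` (4 B), `flags` (4 B), `capacity` (2 B), `offset` (4 B), so it starts at offset 4 + 4 + 2 + 4 = 14 and occupies 4 bytes.
Bytes at offsets 14..17: BD 20 1E 8C.
Little-endian: lowest address holds the least-significant byte.
Reassemble most-significant byte first: 8C 1E 20 BD → 0x8C1E20BD.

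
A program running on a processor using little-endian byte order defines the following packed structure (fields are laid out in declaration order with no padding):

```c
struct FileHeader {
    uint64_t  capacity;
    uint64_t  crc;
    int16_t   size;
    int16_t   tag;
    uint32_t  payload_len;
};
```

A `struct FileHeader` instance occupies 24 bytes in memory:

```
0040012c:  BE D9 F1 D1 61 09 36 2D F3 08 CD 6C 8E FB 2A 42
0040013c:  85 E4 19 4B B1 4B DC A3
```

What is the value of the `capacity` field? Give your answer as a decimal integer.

`capacity` is the first field, at byte offset 0, occupying 8 bytes.
Bytes at offsets 0..7: BE D9 F1 D1 61 09 36 2D.
Little-endian stores the least-significant byte at the lowest address.
Reassemble most-significant byte first: 2D 36 09 61 D1 F1 D9 BE → 0x2D360961D1F1D9BE.
0x2D360961D1F1D9BE = 3257801696187898302.

3257801696187898302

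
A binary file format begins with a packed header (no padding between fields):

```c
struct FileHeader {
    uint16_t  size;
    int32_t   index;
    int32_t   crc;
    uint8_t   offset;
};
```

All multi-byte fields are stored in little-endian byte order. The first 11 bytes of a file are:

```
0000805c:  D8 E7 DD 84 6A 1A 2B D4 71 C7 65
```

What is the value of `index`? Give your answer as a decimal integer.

443188445

`index` follows `size` (2 bytes), so it starts at byte offset 2 and occupies 4 bytes.
Bytes at offsets 2..5: DD 84 6A 1A.
In little-endian order the low byte comes first in memory.
Reassemble most-significant byte first: 1A 6A 84 DD → 0x1A6A84DD.
0x1A6A84DD = 443188445.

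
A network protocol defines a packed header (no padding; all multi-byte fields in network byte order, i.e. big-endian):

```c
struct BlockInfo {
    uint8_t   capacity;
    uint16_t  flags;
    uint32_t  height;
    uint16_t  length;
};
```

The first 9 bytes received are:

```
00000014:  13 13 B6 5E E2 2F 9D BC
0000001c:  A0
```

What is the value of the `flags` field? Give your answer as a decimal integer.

5046

`flags` follows `capacity` (1 byte), so it starts at byte offset 1 and occupies 2 bytes.
Bytes at offsets 1..2: 13 B6.
Big-endian: lowest address holds the most-significant byte.
The bytes are already most-significant first: 0x13B6.
0x13B6 = 5046.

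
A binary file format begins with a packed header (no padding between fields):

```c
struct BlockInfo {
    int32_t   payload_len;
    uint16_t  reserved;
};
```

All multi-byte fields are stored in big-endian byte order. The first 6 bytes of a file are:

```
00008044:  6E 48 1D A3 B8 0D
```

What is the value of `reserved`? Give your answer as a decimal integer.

`reserved` follows `payload_len` (4 bytes), so it starts at byte offset 4 and occupies 2 bytes.
Bytes at offsets 4..5: B8 0D.
Big-endian: lowest address holds the most-significant byte.
The bytes are already most-significant first: 0xB80D.
0xB80D = 47117.

47117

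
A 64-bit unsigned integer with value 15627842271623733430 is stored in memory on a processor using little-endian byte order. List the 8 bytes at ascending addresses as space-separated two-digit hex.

15627842271623733430 in hexadecimal, padded to 64 bits, is 0xD8E13FBF05F760B6.
Split into bytes (most-significant first): D8 E1 3F BF 05 F7 60 B6.
In little-endian order the low byte comes first in memory.
So at ascending addresses the bytes are B6 60 F7 05 BF 3F E1 D8.

B6 60 F7 05 BF 3F E1 D8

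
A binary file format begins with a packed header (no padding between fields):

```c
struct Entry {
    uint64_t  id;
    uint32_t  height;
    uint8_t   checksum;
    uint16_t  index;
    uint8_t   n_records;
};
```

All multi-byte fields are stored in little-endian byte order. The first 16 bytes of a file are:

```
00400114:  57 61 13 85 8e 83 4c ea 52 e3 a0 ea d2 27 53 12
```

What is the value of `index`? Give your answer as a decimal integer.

`index` follows `id` (8 B), `height` (4 B), `checksum` (1 B), so it starts at offset 8 + 4 + 1 = 13 and occupies 2 bytes.
Bytes at offsets 13..14: 27 53.
Little-endian: lowest address holds the least-significant byte.
Reassemble most-significant byte first: 53 27 → 0x5327.
0x5327 = 21287.

21287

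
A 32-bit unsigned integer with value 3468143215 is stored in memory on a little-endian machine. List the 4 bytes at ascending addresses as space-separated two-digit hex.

3468143215 in hexadecimal, padded to 32 bits, is 0xCEB7AA6F.
Split into bytes (most-significant first): CE B7 AA 6F.
Little-endian: lowest address holds the least-significant byte.
So at ascending addresses the bytes are 6F AA B7 CE.

6F AA B7 CE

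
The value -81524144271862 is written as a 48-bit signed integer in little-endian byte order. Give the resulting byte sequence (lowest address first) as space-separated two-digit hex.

Two's complement of -81524144271862 in 48 bits: 81524144271862 = 0x4A2551A8F1F6; invert → 0xB5DAAE570E09; add 1 → 0xB5DAAE570E0A.
Split into bytes (most-significant first): B5 DA AE 57 0E 0A.
Little-endian stores the least-significant byte at the lowest address.
So at ascending addresses the bytes are 0A 0E 57 AE DA B5.

0A 0E 57 AE DA B5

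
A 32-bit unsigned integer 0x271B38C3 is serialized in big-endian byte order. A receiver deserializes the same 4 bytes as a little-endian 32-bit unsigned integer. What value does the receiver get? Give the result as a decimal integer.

3275234087

Stored big-endian, the bytes at ascending addresses are 27 1B 38 C3.
Read back as little-endian, the first byte is least significant, giving 0xC3381B27.
0xC3381B27 = 3275234087.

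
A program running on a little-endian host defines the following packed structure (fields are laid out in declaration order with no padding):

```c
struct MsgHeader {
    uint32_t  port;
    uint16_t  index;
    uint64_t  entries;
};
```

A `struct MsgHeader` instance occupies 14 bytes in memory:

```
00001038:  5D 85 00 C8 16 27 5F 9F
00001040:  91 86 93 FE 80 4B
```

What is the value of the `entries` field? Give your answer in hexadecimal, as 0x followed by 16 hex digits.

0x4B80FE9386919F5F

`entries` follows `port` (4 B), `index` (2 B), so it starts at offset 4 + 2 = 6 and occupies 8 bytes.
Bytes at offsets 6..13: 5F 9F 91 86 93 FE 80 4B.
Little-endian stores the least-significant byte at the lowest address.
Reassemble most-significant byte first: 4B 80 FE 93 86 91 9F 5F → 0x4B80FE9386919F5F.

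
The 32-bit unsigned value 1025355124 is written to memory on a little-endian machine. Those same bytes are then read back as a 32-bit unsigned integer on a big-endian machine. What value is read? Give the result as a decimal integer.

1025355124 in 32-bit hexadecimal is 0x3D1DAD74.
Stored little-endian, the bytes at ascending addresses are 74 AD 1D 3D.
Read back as big-endian, the last byte is least significant, giving 0x74AD1D3D.
0x74AD1D3D = 1957502269.

1957502269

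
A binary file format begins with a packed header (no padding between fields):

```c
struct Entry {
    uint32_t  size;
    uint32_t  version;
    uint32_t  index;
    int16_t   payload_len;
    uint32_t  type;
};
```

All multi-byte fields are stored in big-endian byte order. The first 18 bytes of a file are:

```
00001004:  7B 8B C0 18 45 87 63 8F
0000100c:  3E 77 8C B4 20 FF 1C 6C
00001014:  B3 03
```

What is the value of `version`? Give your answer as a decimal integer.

`version` follows `size` (4 bytes), so it starts at byte offset 4 and occupies 4 bytes.
Bytes at offsets 4..7: 45 87 63 8F.
In big-endian order the high byte comes first in memory.
The bytes are already most-significant first: 0x4587638F.
0x4587638F = 1166500751.

1166500751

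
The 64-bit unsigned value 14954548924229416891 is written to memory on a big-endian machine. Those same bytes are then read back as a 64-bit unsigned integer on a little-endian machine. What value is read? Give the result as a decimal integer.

14954548924229416891 in 64-bit hexadecimal is 0xCF893B0394E4F7BB.
Stored big-endian, the bytes at ascending addresses are CF 89 3B 03 94 E4 F7 BB.
Read back as little-endian, the first byte is least significant, giving 0xBBF7E494033B89CF.
0xBBF7E494033B89CF = 13544545728700582351.

13544545728700582351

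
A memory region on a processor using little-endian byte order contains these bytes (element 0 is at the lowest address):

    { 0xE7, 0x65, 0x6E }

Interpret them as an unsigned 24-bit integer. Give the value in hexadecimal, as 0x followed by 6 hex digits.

0x6E65E7

Little-endian: lowest address holds the least-significant byte.
Reassemble most-significant byte first: 6E 65 E7 → 0x6E65E7.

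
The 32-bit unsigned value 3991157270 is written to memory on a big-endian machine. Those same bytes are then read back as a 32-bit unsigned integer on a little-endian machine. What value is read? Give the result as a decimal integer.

372958445

3991157270 in 32-bit hexadecimal is 0xEDE43A16.
Stored big-endian, the bytes at ascending addresses are ED E4 3A 16.
Read back as little-endian, the first byte is least significant, giving 0x163AE4ED.
0x163AE4ED = 372958445.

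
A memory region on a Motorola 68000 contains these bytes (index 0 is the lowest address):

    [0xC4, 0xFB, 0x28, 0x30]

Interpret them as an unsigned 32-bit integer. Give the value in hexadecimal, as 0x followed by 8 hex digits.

0xC4FB2830

Big-endian stores the most-significant byte at the lowest address.
The bytes are already most-significant first: 0xC4FB2830.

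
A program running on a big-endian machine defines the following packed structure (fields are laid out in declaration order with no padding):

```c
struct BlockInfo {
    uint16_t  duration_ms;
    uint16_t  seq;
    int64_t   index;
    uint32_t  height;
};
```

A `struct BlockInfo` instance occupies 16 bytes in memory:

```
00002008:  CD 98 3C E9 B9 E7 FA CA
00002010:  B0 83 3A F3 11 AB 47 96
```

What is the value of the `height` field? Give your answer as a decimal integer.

296437654

`height` follows `duration_ms` (2 B), `seq` (2 B), `index` (8 B), so it starts at offset 2 + 2 + 8 = 12 and occupies 4 bytes.
Bytes at offsets 12..15: 11 AB 47 96.
Big-endian: lowest address holds the most-significant byte.
The bytes are already most-significant first: 0x11AB4796.
0x11AB4796 = 296437654.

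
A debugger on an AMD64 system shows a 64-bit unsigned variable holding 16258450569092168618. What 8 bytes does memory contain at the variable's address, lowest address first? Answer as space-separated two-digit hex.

16258450569092168618 in hexadecimal, padded to 64 bits, is 0xE1A19EA6D0FC7BAA.
Split into bytes (most-significant first): E1 A1 9E A6 D0 FC 7B AA.
In little-endian order the low byte comes first in memory.
So at ascending addresses the bytes are AA 7B FC D0 A6 9E A1 E1.

AA 7B FC D0 A6 9E A1 E1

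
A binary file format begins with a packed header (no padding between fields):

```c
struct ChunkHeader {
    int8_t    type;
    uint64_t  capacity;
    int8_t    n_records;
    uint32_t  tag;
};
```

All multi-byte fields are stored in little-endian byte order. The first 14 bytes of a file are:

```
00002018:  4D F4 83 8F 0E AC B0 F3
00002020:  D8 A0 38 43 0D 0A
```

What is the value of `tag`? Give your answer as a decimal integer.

168641336

`tag` follows `type` (1 B), `capacity` (8 B), `n_records` (1 B), so it starts at offset 1 + 8 + 1 = 10 and occupies 4 bytes.
Bytes at offsets 10..13: 38 43 0D 0A.
Little-endian: lowest address holds the least-significant byte.
Reassemble most-significant byte first: 0A 0D 43 38 → 0x0A0D4338.
0x0A0D4338 = 168641336.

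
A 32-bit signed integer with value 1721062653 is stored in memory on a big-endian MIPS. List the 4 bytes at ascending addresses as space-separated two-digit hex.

1721062653 in hexadecimal, padded to 32 bits, is 0x669554FD.
Split into bytes (most-significant first): 66 95 54 FD.
In big-endian order the high byte comes first in memory.
So the memory order matches the most-significant-first order: 66 95 54 FD.

66 95 54 FD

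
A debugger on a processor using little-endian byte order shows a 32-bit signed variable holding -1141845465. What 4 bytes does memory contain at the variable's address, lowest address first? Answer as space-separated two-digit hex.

Two's complement of -1141845465 in 32 bits: 1141845465 = 0x440F2DD9; invert → 0xBBF0D226; add 1 → 0xBBF0D227.
Split into bytes (most-significant first): BB F0 D2 27.
Little-endian: lowest address holds the least-significant byte.
So at ascending addresses the bytes are 27 D2 F0 BB.

27 D2 F0 BB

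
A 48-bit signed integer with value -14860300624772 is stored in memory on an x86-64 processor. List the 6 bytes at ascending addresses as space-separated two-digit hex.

Two's complement of -14860300624772 in 48 bits: 14860300624772 = 0x0D83EEF0A384; invert → 0xF27C110F5C7B; add 1 → 0xF27C110F5C7C.
Split into bytes (most-significant first): F2 7C 11 0F 5C 7C.
In little-endian order the low byte comes first in memory.
So at ascending addresses the bytes are 7C 5C 0F 11 7C F2.

7C 5C 0F 11 7C F2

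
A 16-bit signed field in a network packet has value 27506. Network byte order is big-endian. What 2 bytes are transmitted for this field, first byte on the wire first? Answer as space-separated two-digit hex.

27506 in hexadecimal, padded to 16 bits, is 0x6B72.
Split into bytes (most-significant first): 6B 72.
Big-endian: lowest address holds the most-significant byte.
So the memory order matches the most-significant-first order: 6B 72.

6B 72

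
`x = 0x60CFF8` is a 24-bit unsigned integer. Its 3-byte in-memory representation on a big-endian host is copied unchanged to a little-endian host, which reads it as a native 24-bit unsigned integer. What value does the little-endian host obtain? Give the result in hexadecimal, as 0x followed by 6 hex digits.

0xF8CF60

Stored big-endian, the bytes at ascending addresses are 60 CF F8.
Read back as little-endian, the first byte is least significant, giving 0xF8CF60.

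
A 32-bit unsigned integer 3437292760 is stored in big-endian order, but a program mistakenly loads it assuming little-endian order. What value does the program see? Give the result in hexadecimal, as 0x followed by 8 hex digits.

0xD8ECE0CC

3437292760 in 32-bit hexadecimal is 0xCCE0ECD8.
Stored big-endian, the bytes at ascending addresses are CC E0 EC D8.
Read back as little-endian, the first byte is least significant, giving 0xD8ECE0CC.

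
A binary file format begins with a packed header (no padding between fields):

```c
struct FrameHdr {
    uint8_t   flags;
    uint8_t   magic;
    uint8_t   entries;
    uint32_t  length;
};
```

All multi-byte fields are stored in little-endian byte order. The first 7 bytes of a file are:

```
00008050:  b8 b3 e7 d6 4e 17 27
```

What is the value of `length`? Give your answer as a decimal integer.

`length` follows `flags` (1 B), `magic` (1 B), `entries` (1 B), so it starts at offset 1 + 1 + 1 = 3 and occupies 4 bytes.
Bytes at offsets 3..6: D6 4E 17 27.
In little-endian order the low byte comes first in memory.
Reassemble most-significant byte first: 27 17 4E D6 → 0x27174ED6.
0x27174ED6 = 655838934.

655838934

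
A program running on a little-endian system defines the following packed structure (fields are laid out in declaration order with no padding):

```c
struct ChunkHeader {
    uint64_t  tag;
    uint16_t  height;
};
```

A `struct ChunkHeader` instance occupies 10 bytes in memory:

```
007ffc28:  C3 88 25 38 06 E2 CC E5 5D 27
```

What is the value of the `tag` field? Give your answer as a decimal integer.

`tag` is the first field, at byte offset 0, occupying 8 bytes.
Bytes at offsets 0..7: C3 88 25 38 06 E2 CC E5.
In little-endian order the low byte comes first in memory.
Reassemble most-significant byte first: E5 CC E2 06 38 25 88 C3 → 0xE5CCE206382588C3.
0xE5CCE206382588C3 = 16558858446274136259.

16558858446274136259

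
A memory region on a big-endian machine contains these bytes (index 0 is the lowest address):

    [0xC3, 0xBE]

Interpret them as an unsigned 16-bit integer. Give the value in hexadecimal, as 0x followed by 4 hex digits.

Big-endian: lowest address holds the most-significant byte.
The bytes are already most-significant first: 0xC3BE.

0xC3BE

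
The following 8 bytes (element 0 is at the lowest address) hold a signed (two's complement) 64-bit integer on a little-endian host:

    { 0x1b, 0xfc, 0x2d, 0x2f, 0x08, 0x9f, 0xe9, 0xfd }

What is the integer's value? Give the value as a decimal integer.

Little-endian stores the least-significant byte at the lowest address.
Reassemble most-significant byte first: FD E9 9F 08 2F 2D FC 1B → 0xFDE99F082F2DFC1B.
Top bit is set, so as a signed 64-bit value this is 0xFDE99F082F2DFC1B − 2^64 = -150414255040103397.

-150414255040103397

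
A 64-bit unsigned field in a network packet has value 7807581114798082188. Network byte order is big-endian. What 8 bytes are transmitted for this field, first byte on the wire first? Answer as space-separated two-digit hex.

7807581114798082188 in hexadecimal, padded to 64 bits, is 0x6C5A19A85696888C.
Split into bytes (most-significant first): 6C 5A 19 A8 56 96 88 8C.
Big-endian stores the most-significant byte at the lowest address.
So the memory order matches the most-significant-first order: 6C 5A 19 A8 56 96 88 8C.

6C 5A 19 A8 56 96 88 8C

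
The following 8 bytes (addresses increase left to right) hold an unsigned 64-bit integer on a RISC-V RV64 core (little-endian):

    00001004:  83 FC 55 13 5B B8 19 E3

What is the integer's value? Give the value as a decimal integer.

In little-endian order the low byte comes first in memory.
Reassemble most-significant byte first: E3 19 B8 5B 13 55 FC 83 → 0xE319B85B1355FC83.
0xE319B85B1355FC83 = 16364313422333344899.

16364313422333344899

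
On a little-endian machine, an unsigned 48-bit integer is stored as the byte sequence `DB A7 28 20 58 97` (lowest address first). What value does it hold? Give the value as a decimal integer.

In little-endian order the low byte comes first in memory.
Reassemble most-significant byte first: 97 58 20 28 A7 DB → 0x97582028A7DB.
0x97582028A7DB = 166404752451547.

166404752451547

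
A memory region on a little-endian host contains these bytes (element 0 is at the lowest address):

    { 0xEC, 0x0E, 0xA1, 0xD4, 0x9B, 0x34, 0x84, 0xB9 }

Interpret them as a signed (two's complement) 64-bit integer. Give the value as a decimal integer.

Little-endian stores the least-significant byte at the lowest address.
Reassemble most-significant byte first: B9 84 34 9B D4 A1 0E EC → 0xB984349BD4A10EEC.
Top bit is set, so as a signed 64-bit value this is 0xB984349BD4A10EEC − 2^64 = -5078876635875176724.

-5078876635875176724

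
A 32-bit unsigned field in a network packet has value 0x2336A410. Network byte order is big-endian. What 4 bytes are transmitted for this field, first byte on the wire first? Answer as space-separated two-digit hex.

Split into bytes (most-significant first): 23 36 A4 10.
In big-endian order the high byte comes first in memory.
So the memory order matches the most-significant-first order: 23 36 A4 10.

23 36 A4 10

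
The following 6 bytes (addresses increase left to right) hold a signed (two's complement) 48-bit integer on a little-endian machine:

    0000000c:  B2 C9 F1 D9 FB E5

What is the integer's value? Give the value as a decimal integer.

Little-endian: lowest address holds the least-significant byte.
Reassemble most-significant byte first: E5 FB D9 F1 C9 B2 → 0xE5FBD9F1C9B2.
Top bit is set, so as a signed 48-bit value this is 0xE5FBD9F1C9B2 − 2^48 = -28605120656974.

-28605120656974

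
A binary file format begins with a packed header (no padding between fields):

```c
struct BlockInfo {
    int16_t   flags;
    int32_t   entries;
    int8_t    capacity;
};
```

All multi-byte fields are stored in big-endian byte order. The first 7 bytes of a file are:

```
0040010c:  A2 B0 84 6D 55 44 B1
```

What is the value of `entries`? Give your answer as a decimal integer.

-2073209532

`entries` follows `flags` (2 bytes), so it starts at byte offset 2 and occupies 4 bytes.
Bytes at offsets 2..5: 84 6D 55 44.
In big-endian order the high byte comes first in memory.
The bytes are already most-significant first: 0x846D5544.
Top bit is set, so as a signed 32-bit value this is 0x846D5544 − 2^32 = -2073209532.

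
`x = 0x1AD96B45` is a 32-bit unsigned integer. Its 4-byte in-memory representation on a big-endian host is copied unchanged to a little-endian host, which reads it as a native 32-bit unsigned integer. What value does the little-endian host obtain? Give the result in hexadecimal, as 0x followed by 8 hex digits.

Stored big-endian, the bytes at ascending addresses are 1A D9 6B 45.
Read back as little-endian, the first byte is least significant, giving 0x456BD91A.

0x456BD91A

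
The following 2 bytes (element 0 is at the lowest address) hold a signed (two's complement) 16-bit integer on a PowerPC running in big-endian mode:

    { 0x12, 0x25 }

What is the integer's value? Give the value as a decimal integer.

Big-endian stores the most-significant byte at the lowest address.
The bytes are already most-significant first: 0x1225.
0x1225 = 4645.

4645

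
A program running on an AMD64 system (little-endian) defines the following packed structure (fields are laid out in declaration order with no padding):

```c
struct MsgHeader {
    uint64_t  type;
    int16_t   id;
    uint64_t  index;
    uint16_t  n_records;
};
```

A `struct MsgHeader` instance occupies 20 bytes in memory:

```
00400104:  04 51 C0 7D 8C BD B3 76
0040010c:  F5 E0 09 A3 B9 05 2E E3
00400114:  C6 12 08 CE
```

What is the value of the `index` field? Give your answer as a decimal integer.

1353018524875465481

`index` follows `type` (8 B), `id` (2 B), so it starts at offset 8 + 2 = 10 and occupies 8 bytes.
Bytes at offsets 10..17: 09 A3 B9 05 2E E3 C6 12.
In little-endian order the low byte comes first in memory.
Reassemble most-significant byte first: 12 C6 E3 2E 05 B9 A3 09 → 0x12C6E32E05B9A309.
0x12C6E32E05B9A309 = 1353018524875465481.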